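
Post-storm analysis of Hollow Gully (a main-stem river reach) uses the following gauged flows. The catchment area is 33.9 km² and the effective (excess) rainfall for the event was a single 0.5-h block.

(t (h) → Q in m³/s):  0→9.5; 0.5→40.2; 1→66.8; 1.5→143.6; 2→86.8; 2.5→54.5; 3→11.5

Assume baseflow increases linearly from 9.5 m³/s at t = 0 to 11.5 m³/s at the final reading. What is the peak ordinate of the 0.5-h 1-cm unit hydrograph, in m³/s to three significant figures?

Direct runoff: 0.00, 30.37, 56.63, 133.10, 75.97, 43.33, 0.00 m³/s; ΣQ_DR = 339.4 m³/s, peak = 133.10 m³/s.
Runoff depth d = ΣQ_DR·Δt / A = 339.4 × 1800 / (33.9 km²) = 18.02 mm.
The 1-cm UH is the DRH scaled by (10 mm)/d, so U_p = 133.10 × 10/18.02 = 73.9 m³/s.

U_p ≈ 73.9 m³/s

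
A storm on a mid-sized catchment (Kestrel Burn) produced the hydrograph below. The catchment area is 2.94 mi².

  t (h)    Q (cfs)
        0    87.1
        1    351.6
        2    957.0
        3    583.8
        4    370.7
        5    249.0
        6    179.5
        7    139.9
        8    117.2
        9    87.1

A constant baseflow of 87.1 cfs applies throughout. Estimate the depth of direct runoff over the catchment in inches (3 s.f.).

d ≈ 1.19 in

Direct runoff: 0.0, 264.5, 869.9, 496.7, 283.6, 161.9, 92.4, 52.8, 30.1, 0.0 cfs; ΣQ_DR = 2252 cfs.
V = ΣQ_DR · Δt = 2252 × 3600 s = 8.107 × 10^6 ft³.
Over A = 2.94 mi², depth = V / A = 1.19 in.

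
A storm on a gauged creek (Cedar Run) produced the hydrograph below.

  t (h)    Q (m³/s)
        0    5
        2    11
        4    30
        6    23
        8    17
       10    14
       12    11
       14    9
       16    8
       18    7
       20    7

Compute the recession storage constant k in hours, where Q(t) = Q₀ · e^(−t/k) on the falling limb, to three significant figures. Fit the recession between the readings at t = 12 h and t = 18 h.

k ≈ 13.3 h

On the falling limb, Q drops from 11 to 7 m³/s between t = 12 h and t = 18 h (Δt = 6 h).
k = −Δt / ln(Q₂/Q₁) = −6 / ln(7/11) = 13.3 h.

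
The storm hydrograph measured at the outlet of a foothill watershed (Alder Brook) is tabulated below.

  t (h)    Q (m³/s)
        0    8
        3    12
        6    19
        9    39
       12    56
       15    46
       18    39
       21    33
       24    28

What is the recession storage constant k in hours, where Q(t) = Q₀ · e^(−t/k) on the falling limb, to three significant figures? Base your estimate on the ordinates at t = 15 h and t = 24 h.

On the falling limb, Q drops from 46 to 28 m³/s between t = 15 h and t = 24 h (Δt = 9 h).
k = −Δt / ln(Q₂/Q₁) = −9 / ln(28/46) = 18.1 h.

k ≈ 18.1 h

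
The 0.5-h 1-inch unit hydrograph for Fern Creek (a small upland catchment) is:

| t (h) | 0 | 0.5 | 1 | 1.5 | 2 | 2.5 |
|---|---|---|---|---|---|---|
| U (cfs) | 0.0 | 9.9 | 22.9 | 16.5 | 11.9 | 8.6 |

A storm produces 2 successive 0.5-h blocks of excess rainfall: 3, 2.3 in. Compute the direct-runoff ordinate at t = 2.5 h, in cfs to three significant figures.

By discrete convolution, Q_j = Σ (P_i / 1 in) · U_{j−i}.
At t = 2.5 h (j=5): Q = (3/1)·8.6 + (2.3/1)·11.9 = 53.2 cfs.

Q ≈ 53.2 cfs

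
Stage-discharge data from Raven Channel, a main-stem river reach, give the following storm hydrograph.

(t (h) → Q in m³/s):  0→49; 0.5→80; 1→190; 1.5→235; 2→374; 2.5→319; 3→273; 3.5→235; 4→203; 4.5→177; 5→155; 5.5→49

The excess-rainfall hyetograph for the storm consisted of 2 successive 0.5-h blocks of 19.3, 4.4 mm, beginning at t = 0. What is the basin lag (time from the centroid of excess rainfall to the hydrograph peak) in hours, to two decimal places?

Centroid of excess rainfall: t_c = Σ P_i·t̄_i / ΣP_i = 0.3428 h (block centres at 0.25, 0.75 h).
Hydrograph peak occurs at t = 2 h, so basin lag t_L = 2 − 0.3428 = 1.66 h.

t_L ≈ 1.66 h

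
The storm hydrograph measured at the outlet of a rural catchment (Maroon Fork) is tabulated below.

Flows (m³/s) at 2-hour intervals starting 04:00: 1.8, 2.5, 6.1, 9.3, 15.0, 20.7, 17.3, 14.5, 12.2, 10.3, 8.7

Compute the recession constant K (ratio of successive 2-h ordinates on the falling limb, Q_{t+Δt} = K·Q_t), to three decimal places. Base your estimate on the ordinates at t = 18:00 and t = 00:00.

K ≈ 0.843

Using the recession-limb readings at t = 18:00 and t = 00:00: Q falls from 14.5 to 8.7 m³/s over 3 intervals.
K = (Q₂/Q₁)^(1/3) = (8.7/14.5)^(1/3) = 0.843.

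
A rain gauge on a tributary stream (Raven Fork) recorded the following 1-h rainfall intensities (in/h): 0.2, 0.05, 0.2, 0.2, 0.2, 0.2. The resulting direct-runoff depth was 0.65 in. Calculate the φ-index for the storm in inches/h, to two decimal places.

φ ≈ 0.07 in/h

Only the 5 blocks with intensity above φ contribute runoff: 0.2, 0.2, 0.2, 0.2, 0.2 in/h.
Σ(I−φ)·Δt = d  ⇒  (0.2+0.2+0.2+0.2+0.2 − 5φ)·1 = 0.65
φ = (1.000 − 0.65/1) / 5 = 0.07 in/h.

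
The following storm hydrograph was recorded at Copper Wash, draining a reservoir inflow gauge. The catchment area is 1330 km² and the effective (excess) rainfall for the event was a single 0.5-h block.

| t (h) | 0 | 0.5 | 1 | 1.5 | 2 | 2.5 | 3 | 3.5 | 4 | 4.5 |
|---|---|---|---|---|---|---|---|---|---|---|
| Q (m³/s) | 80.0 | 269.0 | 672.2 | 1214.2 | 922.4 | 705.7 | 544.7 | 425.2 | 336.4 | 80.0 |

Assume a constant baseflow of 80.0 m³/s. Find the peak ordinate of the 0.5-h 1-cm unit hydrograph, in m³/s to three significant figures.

Direct runoff: 0.0, 189.0, 592.2, 1134.2, 842.4, 625.7, 464.7, 345.2, 256.4, 0.0 m³/s; ΣQ_DR = 4450 m³/s, peak = 1134.2 m³/s.
Runoff depth d = ΣQ_DR·Δt / A = 4450 × 1800 / (1330 km²) = 6.022 mm.
The 1-cm UH is the DRH scaled by (10 mm)/d, so U_p = 1134.2 × 10/6.022 = 1880 m³/s.

U_p ≈ 1880 m³/s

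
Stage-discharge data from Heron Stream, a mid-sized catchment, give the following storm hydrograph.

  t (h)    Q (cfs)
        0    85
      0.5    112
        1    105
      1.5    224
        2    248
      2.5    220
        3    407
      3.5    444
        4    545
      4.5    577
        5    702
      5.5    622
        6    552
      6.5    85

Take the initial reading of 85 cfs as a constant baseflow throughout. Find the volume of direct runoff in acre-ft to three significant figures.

V ≈ 154 acre-ft

Direct-runoff ordinates (Q − Q_b): 0.0, 27.0, 20.0, 139.0, 163.0, 135.0, 322.0, 359.0, 460.0, 492.0, 617.0, 537.0, 467.0, 0.0 cfs.
ΣQ_DR = 3738 cfs.
With Δt = 0.5 h = 1800 s, V = ΣQ_DR · Δt = 3738 × 1800 = 6.73 × 10^6 ft³ = 154 acre-ft.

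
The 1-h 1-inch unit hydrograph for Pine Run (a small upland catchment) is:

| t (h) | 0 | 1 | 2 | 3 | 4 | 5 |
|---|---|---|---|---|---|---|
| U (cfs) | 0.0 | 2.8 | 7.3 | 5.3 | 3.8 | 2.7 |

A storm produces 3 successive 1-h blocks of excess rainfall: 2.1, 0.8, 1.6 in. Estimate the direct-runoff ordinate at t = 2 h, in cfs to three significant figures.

Q ≈ 17.6 cfs

By discrete convolution, Q_j = Σ (P_i / 1 in) · U_{j−i}.
At t = 2 h (j=2): Q = (2.1/1)·7.3 + (0.8/1)·2.8 + (1.6/1)·0.0 = 17.6 cfs.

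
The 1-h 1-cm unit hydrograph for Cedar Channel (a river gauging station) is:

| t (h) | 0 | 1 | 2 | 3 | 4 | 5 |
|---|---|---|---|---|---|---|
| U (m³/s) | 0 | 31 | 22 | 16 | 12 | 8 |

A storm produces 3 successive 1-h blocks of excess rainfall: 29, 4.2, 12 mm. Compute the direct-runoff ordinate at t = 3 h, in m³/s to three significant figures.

Q ≈ 92.8 m³/s

By discrete convolution, Q_j = Σ (P_i / 10 mm) · U_{j−i}.
At t = 3 h (j=3): Q = (29/10)·16 + (4.2/10)·22 + (12/10)·31 = 92.8 m³/s.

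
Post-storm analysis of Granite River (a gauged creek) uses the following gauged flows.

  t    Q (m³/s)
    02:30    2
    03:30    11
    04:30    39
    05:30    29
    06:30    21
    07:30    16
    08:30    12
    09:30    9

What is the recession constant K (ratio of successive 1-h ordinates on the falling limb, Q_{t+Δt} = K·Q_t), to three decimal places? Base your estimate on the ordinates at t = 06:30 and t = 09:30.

Using the recession-limb readings at t = 06:30 and t = 09:30: Q falls from 21 to 9 m³/s over 3 intervals.
K = (Q₂/Q₁)^(1/3) = (9/21)^(1/3) = 0.754.

K ≈ 0.754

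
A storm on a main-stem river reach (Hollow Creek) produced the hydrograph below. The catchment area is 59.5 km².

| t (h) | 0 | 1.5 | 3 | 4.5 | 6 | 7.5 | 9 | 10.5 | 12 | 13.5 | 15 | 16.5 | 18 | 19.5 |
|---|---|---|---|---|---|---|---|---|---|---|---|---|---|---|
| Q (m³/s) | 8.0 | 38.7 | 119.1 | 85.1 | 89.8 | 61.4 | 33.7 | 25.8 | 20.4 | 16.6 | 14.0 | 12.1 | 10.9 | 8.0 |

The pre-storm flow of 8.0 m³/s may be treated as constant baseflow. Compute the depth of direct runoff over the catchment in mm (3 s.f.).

d ≈ 39.2 mm

Direct runoff: 0.0, 30.7, 111.1, 77.1, 81.8, 53.4, 25.7, 17.8, 12.4, 8.6, 6.0, 4.1, 2.9, 0.0 m³/s; ΣQ_DR = 431.6 m³/s.
V = ΣQ_DR · Δt = 431.6 × 5400 s = 2.331 × 10^6 m³.
Over A = 59.5 km², depth = V / A = 39.2 mm.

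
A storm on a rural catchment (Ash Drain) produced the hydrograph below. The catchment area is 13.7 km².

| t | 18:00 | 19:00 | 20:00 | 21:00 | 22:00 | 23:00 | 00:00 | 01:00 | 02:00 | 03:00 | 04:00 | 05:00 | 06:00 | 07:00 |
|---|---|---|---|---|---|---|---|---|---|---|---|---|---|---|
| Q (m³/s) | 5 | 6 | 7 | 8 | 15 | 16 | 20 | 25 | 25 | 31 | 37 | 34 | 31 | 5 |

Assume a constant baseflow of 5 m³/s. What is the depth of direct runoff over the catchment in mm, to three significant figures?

Direct runoff: 0.0, 1.0, 2.0, 3.0, 10.0, 11.0, 15.0, 20.0, 20.0, 26.0, 32.0, 29.0, 26.0, 0.0 m³/s; ΣQ_DR = 195.0 m³/s.
V = ΣQ_DR · Δt = 195.0 × 3600 s = 7.020 × 10^5 m³.
Over A = 13.7 km², depth = V / A = 51.2 mm.

d ≈ 51.2 mm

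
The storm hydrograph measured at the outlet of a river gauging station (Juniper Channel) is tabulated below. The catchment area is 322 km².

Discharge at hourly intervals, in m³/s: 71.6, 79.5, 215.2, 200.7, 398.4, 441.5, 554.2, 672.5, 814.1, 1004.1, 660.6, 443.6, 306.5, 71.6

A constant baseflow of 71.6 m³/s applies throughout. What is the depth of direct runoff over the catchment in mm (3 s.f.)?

Direct runoff: 0.0, 7.9, 143.6, 129.1, 326.8, 369.9, 482.6, 600.9, 742.5, 932.5, 589.0, 372.0, 234.9, 0.0 m³/s; ΣQ_DR = 4932 m³/s.
V = ΣQ_DR · Δt = 4932 × 3600 s = 1.775 × 10^7 m³.
Over A = 322 km², depth = V / A = 55.1 mm.

d ≈ 55.1 mm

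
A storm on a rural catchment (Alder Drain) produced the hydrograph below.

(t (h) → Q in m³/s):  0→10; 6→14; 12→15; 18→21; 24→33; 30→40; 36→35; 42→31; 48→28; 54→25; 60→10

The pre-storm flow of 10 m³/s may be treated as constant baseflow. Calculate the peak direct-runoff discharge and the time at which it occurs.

Q_p = 30.0 m³/s at t = 30 h

Subtracting baseflow gives direct-runoff ordinates: 0.0, 4.0, 5.0, 11.0, 23.0, 30.0, 25.0, 21.0, 18.0, 15.0, 0.0 m³/s.
The maximum is 30.0 m³/s, occurring at the reading for t = 30 h.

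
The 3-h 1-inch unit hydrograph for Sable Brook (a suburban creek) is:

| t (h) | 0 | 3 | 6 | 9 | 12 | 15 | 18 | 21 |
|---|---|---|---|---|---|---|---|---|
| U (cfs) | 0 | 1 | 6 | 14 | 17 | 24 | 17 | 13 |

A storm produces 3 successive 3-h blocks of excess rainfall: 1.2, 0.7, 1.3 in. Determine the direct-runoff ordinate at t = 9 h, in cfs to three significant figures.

By discrete convolution, Q_j = Σ (P_i / 1 in) · U_{j−i}.
At t = 9 h (j=3): Q = (1.2/1)·14 + (0.7/1)·6 + (1.3/1)·1 = 22.3 cfs.

Q ≈ 22.3 cfs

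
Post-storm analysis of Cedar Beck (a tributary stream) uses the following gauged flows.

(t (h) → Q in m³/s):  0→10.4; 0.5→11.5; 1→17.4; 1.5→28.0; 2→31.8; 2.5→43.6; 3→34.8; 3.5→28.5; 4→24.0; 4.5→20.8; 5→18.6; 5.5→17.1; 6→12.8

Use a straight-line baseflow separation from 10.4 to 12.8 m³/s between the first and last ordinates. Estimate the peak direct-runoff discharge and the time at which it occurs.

Subtracting baseflow gives direct-runoff ordinates: 0.00, 0.90, 6.60, 17.00, 20.60, 32.20, 23.20, 16.70, 12.00, 8.60, 6.20, 4.50, 0.00 m³/s.
The maximum is 32.20 m³/s, occurring at the reading for t = 2.5 h.

Q_p = 32.20 m³/s at t = 2.5 h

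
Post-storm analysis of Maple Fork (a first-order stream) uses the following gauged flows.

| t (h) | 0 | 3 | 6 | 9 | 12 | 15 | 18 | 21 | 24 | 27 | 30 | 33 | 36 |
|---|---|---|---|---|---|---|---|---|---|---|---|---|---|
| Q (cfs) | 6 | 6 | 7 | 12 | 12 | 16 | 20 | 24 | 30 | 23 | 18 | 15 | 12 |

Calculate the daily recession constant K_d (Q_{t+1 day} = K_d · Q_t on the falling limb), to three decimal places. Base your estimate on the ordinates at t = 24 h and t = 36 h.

K_d ≈ 0.160

Between t = 24 h and t = 36 h the flow falls from 30 to 12 cfs over 4×3 h = 12 h.
Per-interval ratio K = (12/30)^(1/4) = 0.7953; K_d = K^(24/3) = 0.160.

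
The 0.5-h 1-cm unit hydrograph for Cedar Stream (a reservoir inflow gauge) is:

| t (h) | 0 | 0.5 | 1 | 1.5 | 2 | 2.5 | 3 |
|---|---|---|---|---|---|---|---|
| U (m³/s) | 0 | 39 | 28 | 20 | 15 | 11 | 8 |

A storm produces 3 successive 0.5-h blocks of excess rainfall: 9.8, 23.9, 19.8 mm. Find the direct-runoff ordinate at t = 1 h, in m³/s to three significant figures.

By discrete convolution, Q_j = Σ (P_i / 10 mm) · U_{j−i}.
At t = 1 h (j=2): Q = (9.8/10)·28 + (23.9/10)·39 + (19.8/10)·0 = 121 m³/s.

Q ≈ 121 m³/s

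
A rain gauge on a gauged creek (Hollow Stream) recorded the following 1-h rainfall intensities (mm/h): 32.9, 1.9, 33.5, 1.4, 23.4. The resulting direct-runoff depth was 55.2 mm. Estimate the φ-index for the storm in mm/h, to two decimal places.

φ ≈ 11.53 mm/h

Only the 3 blocks with intensity above φ contribute runoff: 32.9, 33.5, 23.4 mm/h.
Σ(I−φ)·Δt = d  ⇒  (32.9+33.5+23.4 − 3φ)·1 = 55.2
φ = (89.80 − 55.2/1) / 3 = 11.53 mm/h.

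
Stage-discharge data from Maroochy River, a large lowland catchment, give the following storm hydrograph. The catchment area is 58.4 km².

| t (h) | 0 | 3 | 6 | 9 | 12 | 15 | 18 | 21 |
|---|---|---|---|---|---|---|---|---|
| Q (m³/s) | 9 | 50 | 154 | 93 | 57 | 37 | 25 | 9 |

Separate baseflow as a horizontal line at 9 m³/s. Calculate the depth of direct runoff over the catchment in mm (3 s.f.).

d ≈ 66.9 mm

Direct runoff: 0.0, 41.0, 145.0, 84.0, 48.0, 28.0, 16.0, 0.0 m³/s; ΣQ_DR = 362.0 m³/s.
V = ΣQ_DR · Δt = 362.0 × 10800 s = 3.910 × 10^6 m³.
Over A = 58.4 km², depth = V / A = 66.9 mm.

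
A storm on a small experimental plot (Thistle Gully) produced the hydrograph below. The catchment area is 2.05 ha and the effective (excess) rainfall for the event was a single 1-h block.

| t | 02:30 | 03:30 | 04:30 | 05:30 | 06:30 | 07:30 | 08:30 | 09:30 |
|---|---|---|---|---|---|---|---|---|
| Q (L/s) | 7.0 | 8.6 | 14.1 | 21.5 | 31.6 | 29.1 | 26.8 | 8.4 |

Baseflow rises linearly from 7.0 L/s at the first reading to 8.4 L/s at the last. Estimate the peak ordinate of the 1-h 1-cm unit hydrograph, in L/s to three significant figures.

U_p ≈ 15.9 L/s

Direct runoff: 0.00, 1.40, 6.70, 13.90, 23.80, 21.10, 18.60, 0.00 L/s; ΣQ_DR = 85.50 L/s, peak = 23.80 L/s.
Runoff depth d = ΣQ_DR·Δt / A = 85.50 × 3600 / (2.05 ha) = 15.01 mm.
The 1-cm UH is the DRH scaled by (10 mm)/d, so U_p = 23.80 × 10/15.01 = 15.9 L/s.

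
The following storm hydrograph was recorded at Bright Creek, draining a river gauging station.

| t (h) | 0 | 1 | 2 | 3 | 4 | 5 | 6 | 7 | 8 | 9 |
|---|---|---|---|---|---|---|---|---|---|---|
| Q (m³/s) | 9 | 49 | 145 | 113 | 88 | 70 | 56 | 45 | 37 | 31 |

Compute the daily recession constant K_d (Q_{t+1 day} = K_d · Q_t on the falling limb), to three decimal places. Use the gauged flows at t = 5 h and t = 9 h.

K_d ≈ 0.008

Between t = 5 h and t = 9 h the flow falls from 70 to 31 m³/s over 4×1 h = 4 h.
Per-interval ratio K = (31/70)^(1/4) = 0.8158; K_d = K^(24/1) = 0.008.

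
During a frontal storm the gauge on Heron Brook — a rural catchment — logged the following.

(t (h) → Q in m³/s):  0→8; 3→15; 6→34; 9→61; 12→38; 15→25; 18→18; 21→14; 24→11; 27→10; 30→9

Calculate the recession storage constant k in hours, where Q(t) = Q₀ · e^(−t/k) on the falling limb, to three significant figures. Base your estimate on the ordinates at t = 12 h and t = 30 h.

k ≈ 12.5 h

On the falling limb, Q drops from 38 to 9 m³/s between t = 12 h and t = 30 h (Δt = 18 h).
k = −Δt / ln(Q₂/Q₁) = −18 / ln(9/38) = 12.5 h.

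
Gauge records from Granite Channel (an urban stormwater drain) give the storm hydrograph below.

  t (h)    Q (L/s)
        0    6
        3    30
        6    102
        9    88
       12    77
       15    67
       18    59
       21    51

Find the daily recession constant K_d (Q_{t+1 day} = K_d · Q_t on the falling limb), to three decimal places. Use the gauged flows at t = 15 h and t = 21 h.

Between t = 15 h and t = 21 h the flow falls from 67 to 51 L/s over 2×3 h = 6 h.
Per-interval ratio K = (51/67)^(1/2) = 0.8725; K_d = K^(24/3) = 0.336.

K_d ≈ 0.336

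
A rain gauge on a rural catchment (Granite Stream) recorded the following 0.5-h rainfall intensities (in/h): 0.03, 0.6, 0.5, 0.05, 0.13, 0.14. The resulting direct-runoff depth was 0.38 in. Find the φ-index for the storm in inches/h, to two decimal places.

Only the 2 blocks with intensity above φ contribute runoff: 0.6, 0.5 in/h.
Σ(I−φ)·Δt = d  ⇒  (0.6+0.5 − 2φ)·0.5 = 0.38
φ = (1.100 − 0.38/0.5) / 2 = 0.17 in/h.

φ ≈ 0.17 in/h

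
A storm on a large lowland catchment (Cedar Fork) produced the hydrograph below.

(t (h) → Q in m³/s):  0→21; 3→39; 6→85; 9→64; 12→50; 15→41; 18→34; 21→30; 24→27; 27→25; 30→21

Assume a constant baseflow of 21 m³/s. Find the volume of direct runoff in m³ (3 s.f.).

V ≈ 2.22 × 10^6 m³

Direct-runoff ordinates (Q − Q_b): 0.0, 18.0, 64.0, 43.0, 29.0, 20.0, 13.0, 9.0, 6.0, 4.0, 0.0 m³/s.
ΣQ_DR = 206.0 m³/s.
With Δt = 3 h = 10800 s, V = ΣQ_DR · Δt = 206.0 × 10800 = 2.22 × 10^6 m³.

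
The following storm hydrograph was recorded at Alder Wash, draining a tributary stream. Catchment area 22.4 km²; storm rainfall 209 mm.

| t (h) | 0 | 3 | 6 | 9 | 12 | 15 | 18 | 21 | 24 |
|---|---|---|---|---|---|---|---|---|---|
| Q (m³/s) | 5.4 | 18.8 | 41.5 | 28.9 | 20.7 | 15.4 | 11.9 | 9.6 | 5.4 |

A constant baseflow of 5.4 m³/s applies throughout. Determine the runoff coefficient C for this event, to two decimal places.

C ≈ 0.25

ΣQ_DR = 109.0 m³/s; V = ΣQ_DR·Δt = 1.177 × 10^6 m³.
Runoff depth d = V / A = 52.55 mm.
C = d / P = 52.55 / 209 = 0.25.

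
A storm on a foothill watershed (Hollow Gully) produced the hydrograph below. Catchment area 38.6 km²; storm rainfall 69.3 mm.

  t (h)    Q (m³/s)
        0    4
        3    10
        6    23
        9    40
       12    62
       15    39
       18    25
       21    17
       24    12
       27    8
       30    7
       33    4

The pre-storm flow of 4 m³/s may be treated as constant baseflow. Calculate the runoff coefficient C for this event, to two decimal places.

ΣQ_DR = 203.0 m³/s; V = ΣQ_DR·Δt = 2.192 × 10^6 m³.
Runoff depth d = V / A = 56.80 mm.
C = d / P = 56.80 / 69.3 = 0.82.

C ≈ 0.82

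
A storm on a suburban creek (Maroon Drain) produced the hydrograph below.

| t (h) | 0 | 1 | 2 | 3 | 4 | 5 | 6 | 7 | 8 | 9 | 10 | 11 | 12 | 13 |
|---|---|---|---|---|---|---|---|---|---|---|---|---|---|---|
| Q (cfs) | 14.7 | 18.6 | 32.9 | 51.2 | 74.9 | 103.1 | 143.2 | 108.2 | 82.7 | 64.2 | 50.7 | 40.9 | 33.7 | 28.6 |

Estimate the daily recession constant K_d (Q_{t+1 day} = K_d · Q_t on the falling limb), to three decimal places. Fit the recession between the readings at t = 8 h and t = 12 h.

K_d ≈ 0.005

Between t = 8 h and t = 12 h the flow falls from 82.7 to 33.7 cfs over 4×1 h = 4 h.
Per-interval ratio K = (33.7/82.7)^(1/4) = 0.7990; K_d = K^(24/1) = 0.005.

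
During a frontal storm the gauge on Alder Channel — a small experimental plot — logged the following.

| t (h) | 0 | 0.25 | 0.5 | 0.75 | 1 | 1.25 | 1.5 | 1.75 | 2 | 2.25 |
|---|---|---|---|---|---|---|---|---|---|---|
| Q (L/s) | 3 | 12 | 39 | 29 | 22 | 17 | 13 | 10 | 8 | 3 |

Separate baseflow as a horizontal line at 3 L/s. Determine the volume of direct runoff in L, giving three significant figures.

Direct-runoff ordinates (Q − Q_b): 0.0, 9.0, 36.0, 26.0, 19.0, 14.0, 10.0, 7.0, 5.0, 0.0 L/s.
ΣQ_DR = 126.0 L/s.
With Δt = 0.25 h = 900 s, V = ΣQ_DR · Δt = 126.0 × 900 = 1.13 × 10^5 L.

V ≈ 1.13 × 10^5 L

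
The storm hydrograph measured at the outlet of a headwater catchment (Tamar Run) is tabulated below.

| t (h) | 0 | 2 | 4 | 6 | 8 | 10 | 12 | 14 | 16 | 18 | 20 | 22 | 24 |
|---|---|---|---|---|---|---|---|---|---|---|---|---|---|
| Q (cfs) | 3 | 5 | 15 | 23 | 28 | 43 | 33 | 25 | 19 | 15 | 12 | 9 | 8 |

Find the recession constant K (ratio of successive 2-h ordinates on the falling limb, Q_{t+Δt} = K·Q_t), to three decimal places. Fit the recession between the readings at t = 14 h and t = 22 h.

K ≈ 0.775

Using the recession-limb readings at t = 14 h and t = 22 h: Q falls from 25 to 9 cfs over 4 intervals.
K = (Q₂/Q₁)^(1/4) = (9/25)^(1/4) = 0.775.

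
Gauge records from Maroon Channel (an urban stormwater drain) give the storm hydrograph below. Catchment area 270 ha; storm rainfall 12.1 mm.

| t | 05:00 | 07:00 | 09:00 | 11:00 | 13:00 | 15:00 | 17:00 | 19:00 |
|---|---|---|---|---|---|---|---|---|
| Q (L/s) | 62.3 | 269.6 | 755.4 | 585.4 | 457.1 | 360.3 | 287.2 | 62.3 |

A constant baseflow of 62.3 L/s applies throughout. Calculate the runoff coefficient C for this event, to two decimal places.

C ≈ 0.52

ΣQ_DR = 2341 L/s; V = ΣQ_DR·Δt = 1.686 × 10^7 L.
Runoff depth d = V / A = 6.243 mm.
C = d / P = 6.243 / 12.1 = 0.52.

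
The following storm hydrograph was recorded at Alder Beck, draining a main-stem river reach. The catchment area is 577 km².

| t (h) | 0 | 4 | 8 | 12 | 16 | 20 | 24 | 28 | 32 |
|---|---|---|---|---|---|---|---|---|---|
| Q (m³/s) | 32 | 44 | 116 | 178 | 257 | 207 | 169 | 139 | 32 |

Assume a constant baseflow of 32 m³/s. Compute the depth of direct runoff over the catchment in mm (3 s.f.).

d ≈ 22.1 mm

Direct runoff: 0.0, 12.0, 84.0, 146.0, 225.0, 175.0, 137.0, 107.0, 0.0 m³/s; ΣQ_DR = 886.0 m³/s.
V = ΣQ_DR · Δt = 886.0 × 14400 s = 1.276 × 10^7 m³.
Over A = 577 km², depth = V / A = 22.1 mm.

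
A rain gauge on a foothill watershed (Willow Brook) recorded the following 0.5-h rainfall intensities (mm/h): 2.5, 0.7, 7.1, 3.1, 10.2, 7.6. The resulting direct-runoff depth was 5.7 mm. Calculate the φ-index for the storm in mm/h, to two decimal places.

φ ≈ 4.50 mm/h

Only the 3 blocks with intensity above φ contribute runoff: 7.1, 10.2, 7.6 mm/h.
Σ(I−φ)·Δt = d  ⇒  (7.1+10.2+7.6 − 3φ)·0.5 = 5.7
φ = (24.90 − 5.7/0.5) / 3 = 4.50 mm/h.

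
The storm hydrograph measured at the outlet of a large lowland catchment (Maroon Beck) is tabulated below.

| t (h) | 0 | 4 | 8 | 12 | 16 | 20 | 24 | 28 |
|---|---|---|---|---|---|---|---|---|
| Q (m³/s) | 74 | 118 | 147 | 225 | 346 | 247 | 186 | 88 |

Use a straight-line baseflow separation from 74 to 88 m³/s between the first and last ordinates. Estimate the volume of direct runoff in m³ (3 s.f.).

Direct-runoff ordinates (Q − Q_b): 0.00, 42.00, 69.00, 145.00, 264.00, 163.00, 100.00, 0.00 m³/s.
ΣQ_DR = 783.0 m³/s.
With Δt = 4 h = 14400 s, V = ΣQ_DR · Δt = 783.0 × 14400 = 1.13 × 10^7 m³.

V ≈ 1.13 × 10^7 m³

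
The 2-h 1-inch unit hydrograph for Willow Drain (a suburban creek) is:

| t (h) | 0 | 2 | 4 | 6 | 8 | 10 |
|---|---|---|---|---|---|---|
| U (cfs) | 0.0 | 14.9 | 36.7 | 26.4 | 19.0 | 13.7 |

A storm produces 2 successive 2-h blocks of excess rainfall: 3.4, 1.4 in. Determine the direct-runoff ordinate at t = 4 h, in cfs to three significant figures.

Q ≈ 146 cfs

By discrete convolution, Q_j = Σ (P_i / 1 in) · U_{j−i}.
At t = 4 h (j=2): Q = (3.4/1)·36.7 + (1.4/1)·14.9 = 146 cfs.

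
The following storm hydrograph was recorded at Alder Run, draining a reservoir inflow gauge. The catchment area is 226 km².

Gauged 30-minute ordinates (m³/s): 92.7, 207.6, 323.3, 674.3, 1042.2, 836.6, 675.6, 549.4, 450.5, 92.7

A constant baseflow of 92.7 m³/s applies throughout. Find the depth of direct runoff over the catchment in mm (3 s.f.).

d ≈ 32.0 mm

Direct runoff: 0.0, 114.9, 230.6, 581.6, 949.5, 743.9, 582.9, 456.7, 357.8, 0.0 m³/s; ΣQ_DR = 4018 m³/s.
V = ΣQ_DR · Δt = 4018 × 1800 s = 7.232 × 10^6 m³.
Over A = 226 km², depth = V / A = 32.0 mm.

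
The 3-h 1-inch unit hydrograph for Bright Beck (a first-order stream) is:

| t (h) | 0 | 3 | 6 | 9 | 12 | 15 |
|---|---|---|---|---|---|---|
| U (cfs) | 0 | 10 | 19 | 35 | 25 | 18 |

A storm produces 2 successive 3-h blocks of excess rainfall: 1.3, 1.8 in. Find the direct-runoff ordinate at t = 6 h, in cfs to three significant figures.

By discrete convolution, Q_j = Σ (P_i / 1 in) · U_{j−i}.
At t = 6 h (j=2): Q = (1.3/1)·19 + (1.8/1)·10 = 42.7 cfs.

Q ≈ 42.7 cfs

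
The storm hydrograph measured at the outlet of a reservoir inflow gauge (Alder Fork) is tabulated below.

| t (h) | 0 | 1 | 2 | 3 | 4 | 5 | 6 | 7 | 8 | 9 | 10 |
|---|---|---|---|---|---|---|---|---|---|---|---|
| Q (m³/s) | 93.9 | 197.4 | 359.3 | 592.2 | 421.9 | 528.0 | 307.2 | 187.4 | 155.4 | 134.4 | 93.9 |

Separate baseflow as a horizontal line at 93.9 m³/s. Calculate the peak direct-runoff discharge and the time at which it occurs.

Q_p = 498.3 m³/s at t = 3 h

Subtracting baseflow gives direct-runoff ordinates: 0.0, 103.5, 265.4, 498.3, 328.0, 434.1, 213.3, 93.5, 61.5, 40.5, 0.0 m³/s.
The maximum is 498.3 m³/s, occurring at the reading for t = 3 h.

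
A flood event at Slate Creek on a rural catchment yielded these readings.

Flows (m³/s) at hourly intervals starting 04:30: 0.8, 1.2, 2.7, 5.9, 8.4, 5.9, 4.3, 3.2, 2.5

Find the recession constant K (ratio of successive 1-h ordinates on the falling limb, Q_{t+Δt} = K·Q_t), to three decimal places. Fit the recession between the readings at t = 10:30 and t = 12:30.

K ≈ 0.762

Using the recession-limb readings at t = 10:30 and t = 12:30: Q falls from 4.3 to 2.5 m³/s over 2 intervals.
K = (Q₂/Q₁)^(1/2) = (2.5/4.3)^(1/2) = 0.762.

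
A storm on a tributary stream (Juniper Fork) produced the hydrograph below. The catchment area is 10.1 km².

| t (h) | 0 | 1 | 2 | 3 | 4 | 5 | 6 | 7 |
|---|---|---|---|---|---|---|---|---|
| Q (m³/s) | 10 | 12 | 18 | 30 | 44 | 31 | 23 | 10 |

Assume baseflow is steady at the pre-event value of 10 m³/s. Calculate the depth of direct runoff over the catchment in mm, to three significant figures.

d ≈ 34.9 mm

Direct runoff: 0.0, 2.0, 8.0, 20.0, 34.0, 21.0, 13.0, 0.0 m³/s; ΣQ_DR = 98.00 m³/s.
V = ΣQ_DR · Δt = 98.00 × 3600 s = 3.528 × 10^5 m³.
Over A = 10.1 km², depth = V / A = 34.9 mm.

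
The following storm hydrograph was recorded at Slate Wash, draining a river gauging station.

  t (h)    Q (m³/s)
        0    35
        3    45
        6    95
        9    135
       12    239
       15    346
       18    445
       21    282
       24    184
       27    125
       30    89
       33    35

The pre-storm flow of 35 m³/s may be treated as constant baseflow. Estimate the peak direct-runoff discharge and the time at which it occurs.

Subtracting baseflow gives direct-runoff ordinates: 0.0, 10.0, 60.0, 100.0, 204.0, 311.0, 410.0, 247.0, 149.0, 90.0, 54.0, 0.0 m³/s.
The maximum is 410.0 m³/s, occurring at the reading for t = 18 h.

Q_p = 410.0 m³/s at t = 18 h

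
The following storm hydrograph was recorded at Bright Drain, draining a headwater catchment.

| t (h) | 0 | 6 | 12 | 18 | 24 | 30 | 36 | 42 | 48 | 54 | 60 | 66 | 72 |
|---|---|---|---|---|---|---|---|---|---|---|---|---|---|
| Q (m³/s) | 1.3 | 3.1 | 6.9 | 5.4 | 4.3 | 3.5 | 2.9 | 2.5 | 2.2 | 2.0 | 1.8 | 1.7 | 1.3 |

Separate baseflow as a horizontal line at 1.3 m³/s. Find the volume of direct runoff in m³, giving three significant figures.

V ≈ 4.75 × 10^5 m³

Direct-runoff ordinates (Q − Q_b): 0.0, 1.8, 5.6, 4.1, 3.0, 2.2, 1.6, 1.2, 0.9, 0.7, 0.5, 0.4, 0.0 m³/s.
ΣQ_DR = 22.00 m³/s.
With Δt = 6 h = 21600 s, V = ΣQ_DR · Δt = 22.00 × 21600 = 4.75 × 10^5 m³.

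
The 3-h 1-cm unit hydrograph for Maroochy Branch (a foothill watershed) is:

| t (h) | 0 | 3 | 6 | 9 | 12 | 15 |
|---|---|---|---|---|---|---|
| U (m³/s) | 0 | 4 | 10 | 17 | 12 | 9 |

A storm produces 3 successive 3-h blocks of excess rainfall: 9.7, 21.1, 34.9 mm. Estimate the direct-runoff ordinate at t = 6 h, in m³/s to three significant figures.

Q ≈ 18.1 m³/s

By discrete convolution, Q_j = Σ (P_i / 10 mm) · U_{j−i}.
At t = 6 h (j=2): Q = (9.7/10)·10 + (21.1/10)·4 + (34.9/10)·0 = 18.1 m³/s.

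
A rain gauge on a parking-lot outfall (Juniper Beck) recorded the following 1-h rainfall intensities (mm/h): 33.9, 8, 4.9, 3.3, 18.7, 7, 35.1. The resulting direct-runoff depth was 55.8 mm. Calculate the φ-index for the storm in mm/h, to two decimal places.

φ ≈ 10.63 mm/h

Only the 3 blocks with intensity above φ contribute runoff: 33.9, 18.7, 35.1 mm/h.
Σ(I−φ)·Δt = d  ⇒  (33.9+18.7+35.1 − 3φ)·1 = 55.8
φ = (87.70 − 55.8/1) / 3 = 10.63 mm/h.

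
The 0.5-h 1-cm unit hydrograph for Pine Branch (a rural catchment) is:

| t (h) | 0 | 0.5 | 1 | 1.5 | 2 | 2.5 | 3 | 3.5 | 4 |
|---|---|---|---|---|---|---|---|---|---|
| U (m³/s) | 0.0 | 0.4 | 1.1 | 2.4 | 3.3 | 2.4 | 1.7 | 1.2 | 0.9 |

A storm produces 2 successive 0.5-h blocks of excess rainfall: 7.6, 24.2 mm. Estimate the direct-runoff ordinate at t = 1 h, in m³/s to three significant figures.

Q ≈ 1.80 m³/s

By discrete convolution, Q_j = Σ (P_i / 10 mm) · U_{j−i}.
At t = 1 h (j=2): Q = (7.6/10)·1.1 + (24.2/10)·0.4 = 1.80 m³/s.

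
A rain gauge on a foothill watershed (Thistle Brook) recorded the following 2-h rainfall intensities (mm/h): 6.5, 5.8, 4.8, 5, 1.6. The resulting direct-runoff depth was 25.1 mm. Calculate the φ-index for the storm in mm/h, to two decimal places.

Only the 4 blocks with intensity above φ contribute runoff: 6.5, 5.8, 4.8, 5 mm/h.
Σ(I−φ)·Δt = d  ⇒  (6.5+5.8+4.8+5 − 4φ)·2 = 25.1
φ = (22.10 − 25.1/2) / 4 = 2.39 mm/h.

φ ≈ 2.39 mm/h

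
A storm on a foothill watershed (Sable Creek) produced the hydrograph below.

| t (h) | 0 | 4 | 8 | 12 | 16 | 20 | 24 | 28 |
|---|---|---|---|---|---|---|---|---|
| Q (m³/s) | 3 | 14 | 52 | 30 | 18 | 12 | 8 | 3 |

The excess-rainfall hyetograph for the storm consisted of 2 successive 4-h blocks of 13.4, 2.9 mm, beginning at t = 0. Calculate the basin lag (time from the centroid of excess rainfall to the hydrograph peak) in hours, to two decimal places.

t_L ≈ 5.29 h

Centroid of excess rainfall: t_c = Σ P_i·t̄_i / ΣP_i = 2.7117 h (block centres at 2, 6 h).
Hydrograph peak occurs at t = 8 h, so basin lag t_L = 8 − 2.7117 = 5.29 h.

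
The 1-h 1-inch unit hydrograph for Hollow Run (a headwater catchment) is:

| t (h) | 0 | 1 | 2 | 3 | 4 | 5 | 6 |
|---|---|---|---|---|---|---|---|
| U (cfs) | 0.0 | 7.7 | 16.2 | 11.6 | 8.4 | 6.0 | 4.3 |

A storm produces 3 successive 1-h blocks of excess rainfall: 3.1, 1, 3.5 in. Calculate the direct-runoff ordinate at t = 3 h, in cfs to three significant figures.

Q ≈ 79.1 cfs

By discrete convolution, Q_j = Σ (P_i / 1 in) · U_{j−i}.
At t = 3 h (j=3): Q = (3.1/1)·11.6 + (1/1)·16.2 + (3.5/1)·7.7 = 79.1 cfs.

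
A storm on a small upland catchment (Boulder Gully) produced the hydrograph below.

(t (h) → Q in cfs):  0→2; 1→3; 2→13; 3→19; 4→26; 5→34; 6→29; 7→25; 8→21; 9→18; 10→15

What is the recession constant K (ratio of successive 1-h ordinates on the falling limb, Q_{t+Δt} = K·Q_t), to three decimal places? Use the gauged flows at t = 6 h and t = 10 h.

K ≈ 0.848

Using the recession-limb readings at t = 6 h and t = 10 h: Q falls from 29 to 15 cfs over 4 intervals.
K = (Q₂/Q₁)^(1/4) = (15/29)^(1/4) = 0.848.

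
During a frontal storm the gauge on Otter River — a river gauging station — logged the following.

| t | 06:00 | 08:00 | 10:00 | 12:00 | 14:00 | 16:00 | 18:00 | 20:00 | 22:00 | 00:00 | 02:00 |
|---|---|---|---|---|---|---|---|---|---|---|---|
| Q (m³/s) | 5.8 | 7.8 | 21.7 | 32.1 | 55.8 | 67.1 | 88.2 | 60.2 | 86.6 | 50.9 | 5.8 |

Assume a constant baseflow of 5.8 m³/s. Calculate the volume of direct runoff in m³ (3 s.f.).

V ≈ 3.01 × 10^6 m³

Direct-runoff ordinates (Q − Q_b): 0.0, 2.0, 15.9, 26.3, 50.0, 61.3, 82.4, 54.4, 80.8, 45.1, 0.0 m³/s.
ΣQ_DR = 418.2 m³/s.
With Δt = 2 h = 7200 s, V = ΣQ_DR · Δt = 418.2 × 7200 = 3.01 × 10^6 m³.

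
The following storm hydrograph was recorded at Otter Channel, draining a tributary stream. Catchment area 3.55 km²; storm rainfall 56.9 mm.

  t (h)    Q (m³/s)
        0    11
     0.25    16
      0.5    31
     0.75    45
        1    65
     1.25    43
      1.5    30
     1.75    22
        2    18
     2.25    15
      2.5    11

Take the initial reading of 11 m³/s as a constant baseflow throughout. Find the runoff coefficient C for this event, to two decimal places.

ΣQ_DR = 186.0 m³/s; V = ΣQ_DR·Δt = 1.674 × 10^5 m³.
Runoff depth d = V / A = 47.15 mm.
C = d / P = 47.15 / 56.9 = 0.83.

C ≈ 0.83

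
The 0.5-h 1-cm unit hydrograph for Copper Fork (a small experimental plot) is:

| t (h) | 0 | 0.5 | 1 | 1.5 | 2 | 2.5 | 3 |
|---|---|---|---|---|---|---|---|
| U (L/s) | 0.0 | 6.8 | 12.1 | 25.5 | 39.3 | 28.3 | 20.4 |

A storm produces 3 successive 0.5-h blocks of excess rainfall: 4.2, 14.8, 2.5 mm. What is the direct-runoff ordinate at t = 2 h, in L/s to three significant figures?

Q ≈ 57.3 L/s

By discrete convolution, Q_j = Σ (P_i / 10 mm) · U_{j−i}.
At t = 2 h (j=4): Q = (4.2/10)·39.3 + (14.8/10)·25.5 + (2.5/10)·12.1 = 57.3 L/s.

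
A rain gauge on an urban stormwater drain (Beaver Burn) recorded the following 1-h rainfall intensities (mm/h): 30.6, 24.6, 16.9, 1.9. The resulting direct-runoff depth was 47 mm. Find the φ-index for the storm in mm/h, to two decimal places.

φ ≈ 8.37 mm/h

Only the 3 blocks with intensity above φ contribute runoff: 30.6, 24.6, 16.9 mm/h.
Σ(I−φ)·Δt = d  ⇒  (30.6+24.6+16.9 − 3φ)·1 = 47
φ = (72.10 − 47/1) / 3 = 8.37 mm/h.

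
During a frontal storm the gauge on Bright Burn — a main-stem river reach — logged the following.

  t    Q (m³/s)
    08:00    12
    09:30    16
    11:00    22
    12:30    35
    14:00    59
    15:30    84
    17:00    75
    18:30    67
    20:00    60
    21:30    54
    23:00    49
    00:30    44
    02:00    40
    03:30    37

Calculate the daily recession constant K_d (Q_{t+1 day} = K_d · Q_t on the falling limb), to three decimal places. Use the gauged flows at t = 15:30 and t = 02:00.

K_d ≈ 0.183

Between t = 15:30 and t = 02:00 the flow falls from 84 to 40 m³/s over 7×1.5 h = 10.5 h.
Per-interval ratio K = (40/84)^(1/7) = 0.8994; K_d = K^(24/1.5) = 0.183.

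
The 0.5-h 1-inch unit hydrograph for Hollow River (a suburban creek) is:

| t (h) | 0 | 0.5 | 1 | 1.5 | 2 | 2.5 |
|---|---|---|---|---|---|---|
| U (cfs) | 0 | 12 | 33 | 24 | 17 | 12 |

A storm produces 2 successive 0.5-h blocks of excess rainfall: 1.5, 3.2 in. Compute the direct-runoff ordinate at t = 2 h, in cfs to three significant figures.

Q ≈ 102 cfs

By discrete convolution, Q_j = Σ (P_i / 1 in) · U_{j−i}.
At t = 2 h (j=4): Q = (1.5/1)·17 + (3.2/1)·24 = 102 cfs.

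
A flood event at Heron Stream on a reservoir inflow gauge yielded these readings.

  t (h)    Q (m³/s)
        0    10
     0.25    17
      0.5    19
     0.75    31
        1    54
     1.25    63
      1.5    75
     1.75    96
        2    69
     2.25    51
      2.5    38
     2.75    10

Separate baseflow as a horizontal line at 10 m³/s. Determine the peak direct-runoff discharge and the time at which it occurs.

Subtracting baseflow gives direct-runoff ordinates: 0.0, 7.0, 9.0, 21.0, 44.0, 53.0, 65.0, 86.0, 59.0, 41.0, 28.0, 0.0 m³/s.
The maximum is 86.0 m³/s, occurring at the reading for t = 1.75 h.

Q_p = 86.0 m³/s at t = 1.75 h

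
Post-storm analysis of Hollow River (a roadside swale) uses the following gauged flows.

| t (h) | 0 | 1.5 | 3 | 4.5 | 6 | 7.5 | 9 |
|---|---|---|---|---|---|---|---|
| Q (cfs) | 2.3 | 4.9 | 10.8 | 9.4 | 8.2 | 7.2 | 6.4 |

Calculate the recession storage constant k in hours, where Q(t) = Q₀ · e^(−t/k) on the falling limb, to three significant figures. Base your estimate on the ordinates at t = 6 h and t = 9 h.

On the falling limb, Q drops from 8.2 to 6.4 cfs between t = 6 h and t = 9 h (Δt = 3 h).
k = −Δt / ln(Q₂/Q₁) = −3 / ln(6.4/8.2) = 12.1 h.

k ≈ 12.1 h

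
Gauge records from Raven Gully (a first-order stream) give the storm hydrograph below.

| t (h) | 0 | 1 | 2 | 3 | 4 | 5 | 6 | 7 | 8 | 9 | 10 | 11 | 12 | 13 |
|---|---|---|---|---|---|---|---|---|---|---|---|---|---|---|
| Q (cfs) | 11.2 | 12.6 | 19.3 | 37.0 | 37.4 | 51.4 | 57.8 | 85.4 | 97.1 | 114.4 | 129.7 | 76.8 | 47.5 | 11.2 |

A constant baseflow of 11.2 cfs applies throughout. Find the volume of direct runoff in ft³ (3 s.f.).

Direct-runoff ordinates (Q − Q_b): 0.0, 1.4, 8.1, 25.8, 26.2, 40.2, 46.6, 74.2, 85.9, 103.2, 118.5, 65.6, 36.3, 0.0 cfs.
ΣQ_DR = 632.0 cfs.
With Δt = 1 h = 3600 s, V = ΣQ_DR · Δt = 632.0 × 3600 = 2.28 × 10^6 ft³.

V ≈ 2.28 × 10^6 ft³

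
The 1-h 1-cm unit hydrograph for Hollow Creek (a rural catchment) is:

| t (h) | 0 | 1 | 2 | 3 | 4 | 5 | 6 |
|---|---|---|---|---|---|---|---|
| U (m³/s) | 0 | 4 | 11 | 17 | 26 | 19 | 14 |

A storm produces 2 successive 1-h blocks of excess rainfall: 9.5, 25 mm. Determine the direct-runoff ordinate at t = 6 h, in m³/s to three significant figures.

Q ≈ 60.8 m³/s

By discrete convolution, Q_j = Σ (P_i / 10 mm) · U_{j−i}.
At t = 6 h (j=6): Q = (9.5/10)·14 + (25/10)·19 = 60.8 m³/s.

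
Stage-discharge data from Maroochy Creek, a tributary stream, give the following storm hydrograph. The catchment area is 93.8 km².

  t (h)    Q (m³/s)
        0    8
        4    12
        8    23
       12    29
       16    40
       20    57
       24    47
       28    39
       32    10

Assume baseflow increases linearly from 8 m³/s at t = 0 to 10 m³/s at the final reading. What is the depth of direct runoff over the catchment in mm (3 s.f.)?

Direct runoff: 0.00, 3.75, 14.50, 20.25, 31.00, 47.75, 37.50, 29.25, 0.00 m³/s; ΣQ_DR = 184.0 m³/s.
V = ΣQ_DR · Δt = 184.0 × 14400 s = 2.650 × 10^6 m³.
Over A = 93.8 km², depth = V / A = 28.2 mm.

d ≈ 28.2 mm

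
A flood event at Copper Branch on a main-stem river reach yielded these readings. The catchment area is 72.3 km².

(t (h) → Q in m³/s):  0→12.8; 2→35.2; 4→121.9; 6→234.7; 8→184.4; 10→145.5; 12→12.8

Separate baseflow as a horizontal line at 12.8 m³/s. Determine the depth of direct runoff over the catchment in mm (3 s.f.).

d ≈ 65.5 mm

Direct runoff: 0.0, 22.4, 109.1, 221.9, 171.6, 132.7, 0.0 m³/s; ΣQ_DR = 657.7 m³/s.
V = ΣQ_DR · Δt = 657.7 × 7200 s = 4.735 × 10^6 m³.
Over A = 72.3 km², depth = V / A = 65.5 mm.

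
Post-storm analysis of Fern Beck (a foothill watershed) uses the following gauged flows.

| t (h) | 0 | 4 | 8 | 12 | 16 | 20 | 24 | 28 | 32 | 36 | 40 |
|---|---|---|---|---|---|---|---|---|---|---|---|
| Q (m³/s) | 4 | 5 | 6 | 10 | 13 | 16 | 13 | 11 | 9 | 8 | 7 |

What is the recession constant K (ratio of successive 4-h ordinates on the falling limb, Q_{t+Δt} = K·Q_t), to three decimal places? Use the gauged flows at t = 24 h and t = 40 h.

K ≈ 0.857

Using the recession-limb readings at t = 24 h and t = 40 h: Q falls from 13 to 7 m³/s over 4 intervals.
K = (Q₂/Q₁)^(1/4) = (7/13)^(1/4) = 0.857.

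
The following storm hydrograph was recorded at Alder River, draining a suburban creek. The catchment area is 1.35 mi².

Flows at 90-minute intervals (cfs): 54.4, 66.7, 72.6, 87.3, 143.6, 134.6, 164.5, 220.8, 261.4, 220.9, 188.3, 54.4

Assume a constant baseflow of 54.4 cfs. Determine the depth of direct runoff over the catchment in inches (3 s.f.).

d ≈ 1.75 in

Direct runoff: 0.0, 12.3, 18.2, 32.9, 89.2, 80.2, 110.1, 166.4, 207.0, 166.5, 133.9, 0.0 cfs; ΣQ_DR = 1017 cfs.
V = ΣQ_DR · Δt = 1017 × 5400 s = 5.490 × 10^6 ft³.
Over A = 1.35 mi², depth = V / A = 1.75 in.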